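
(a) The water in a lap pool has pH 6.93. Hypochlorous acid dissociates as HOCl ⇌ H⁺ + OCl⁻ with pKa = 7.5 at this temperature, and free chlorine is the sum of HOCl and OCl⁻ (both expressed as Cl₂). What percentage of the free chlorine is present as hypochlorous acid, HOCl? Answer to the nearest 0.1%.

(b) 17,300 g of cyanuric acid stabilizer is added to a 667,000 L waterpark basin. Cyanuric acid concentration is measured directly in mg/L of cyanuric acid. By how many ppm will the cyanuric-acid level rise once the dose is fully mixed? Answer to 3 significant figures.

(a) 78.8%; (b) 25.9 ppm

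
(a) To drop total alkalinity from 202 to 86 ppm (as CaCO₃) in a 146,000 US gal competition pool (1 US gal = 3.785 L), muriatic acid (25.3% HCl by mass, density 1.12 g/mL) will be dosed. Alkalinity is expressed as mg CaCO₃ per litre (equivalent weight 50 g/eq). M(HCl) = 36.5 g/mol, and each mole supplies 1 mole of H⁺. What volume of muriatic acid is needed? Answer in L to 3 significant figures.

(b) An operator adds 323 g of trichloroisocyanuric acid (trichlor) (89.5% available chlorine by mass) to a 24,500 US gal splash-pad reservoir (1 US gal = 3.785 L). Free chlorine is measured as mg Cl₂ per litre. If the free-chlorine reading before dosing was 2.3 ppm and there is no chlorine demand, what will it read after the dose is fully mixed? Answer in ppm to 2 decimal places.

(a) 165 L; (b) 5.42 ppm

(a) Volume: 146,000 US gal × 3.785 L/gal = 552,610 L.
(a) Alkalinity to neutralize: (202 − 86) = 116 mg/L as CaCO₃ × 552,610 L = 64,100 g as CaCO₃.
(a) Equivalents of H⁺ required: 64,100 ÷ 50 g/eq = 1282 eq = 1282 mol HCl.
(a) Mass of HCl: 1282 × 36.5 = 46,800 g.
(a) Mass of 25.3% solution: 46,800 / 0.253 = 185,000 g.
(a) Volume: 185,000 g ÷ 1.12 g/mL = 165,100 mL.

(b) Volume: 24,500 US gal × 3.785 L/gal = 92,732 L.
(b) Available chlorine delivered: 323 g × 0.895 = 289.1 g as Cl₂.
(b) Concentration rise: 289.1 g / 92,732 L = 3.117 mg/L = 3.12 ppm.
(b) Final FC: 2.3 + 3.12 = 5.42 ppm.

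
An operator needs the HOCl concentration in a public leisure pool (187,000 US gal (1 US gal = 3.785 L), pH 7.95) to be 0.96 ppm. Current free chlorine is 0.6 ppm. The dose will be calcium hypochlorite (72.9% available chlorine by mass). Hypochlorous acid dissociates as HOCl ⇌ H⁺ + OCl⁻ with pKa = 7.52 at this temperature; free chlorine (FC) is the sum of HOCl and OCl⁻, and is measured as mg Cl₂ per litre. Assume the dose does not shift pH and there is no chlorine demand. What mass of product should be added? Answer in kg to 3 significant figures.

2.86 kg

Volume: 187,000 US gal × 3.785 L/gal = 707,795 L.
[OCl⁻]/[HOCl] = 10^(pH − pKa) = 10^(7.95 − 7.52) = 2.692; fraction as HOCl = 1/(1 + 2.692) = 0.2709.
Free chlorine required for 0.96 ppm HOCl: 0.96 / 0.2709 = 3.544 ppm.
FC to add: 3.544 − 0.6 = 2.944 mg/L as Cl₂.
Cl₂ equivalent: 2.944 mg/L × 707,795 L = 2084 g.
Product at 72.9% available Cl: 2084 / 0.729 = 2858 g.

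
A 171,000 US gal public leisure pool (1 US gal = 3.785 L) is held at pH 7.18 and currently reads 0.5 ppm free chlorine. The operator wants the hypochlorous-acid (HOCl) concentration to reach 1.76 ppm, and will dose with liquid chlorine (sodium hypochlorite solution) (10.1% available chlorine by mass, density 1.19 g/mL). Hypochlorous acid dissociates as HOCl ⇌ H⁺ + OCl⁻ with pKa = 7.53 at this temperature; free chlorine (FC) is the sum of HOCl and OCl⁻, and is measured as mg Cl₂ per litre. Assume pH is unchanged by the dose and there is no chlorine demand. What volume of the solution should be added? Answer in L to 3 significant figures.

11.0 L

Volume: 171,000 US gal × 3.785 L/gal = 647,235 L.
[OCl⁻]/[HOCl] = 10^(pH − pKa) = 10^(7.18 − 7.53) = 0.4467; fraction as HOCl = 1/(1 + 0.4467) = 0.6912.
Free chlorine required for 1.76 ppm HOCl: 1.76 / 0.6912 = 2.546 ppm.
FC to add: 2.546 − 0.5 = 2.046 mg/L as Cl₂.
Cl₂ equivalent: 2.046 mg/L × 647,235 L = 1324 g.
Product at 10.1% available Cl: 1324 / 0.101 = 13,110 g.
Volume: 13,110 g ÷ 1.19 g/mL = 11,020 mL.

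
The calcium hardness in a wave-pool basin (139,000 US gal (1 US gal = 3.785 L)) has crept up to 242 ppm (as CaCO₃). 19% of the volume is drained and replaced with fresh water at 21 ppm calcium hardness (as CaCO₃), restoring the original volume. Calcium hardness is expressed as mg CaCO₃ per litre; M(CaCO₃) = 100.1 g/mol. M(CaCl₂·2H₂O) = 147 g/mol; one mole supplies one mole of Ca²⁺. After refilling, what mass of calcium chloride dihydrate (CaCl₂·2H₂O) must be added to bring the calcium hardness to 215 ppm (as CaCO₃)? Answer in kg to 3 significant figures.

11.6 kg

Volume: 139,000 US gal × 3.785 L/gal = 526,115 L.
After draining 19% and refilling: 242 × 0.81 + 21 × 0.19 = 200.01 ppm.
Deficit to target: 215 − 200.01 = 14.99 mg/L.
As CaCO₃: 14.99 mg/L × 526,115 L = 7886 g; ÷ 100.1 = 78.79 mol Ca²⁺.
Mass: 78.79 × 147 = 11,580 g.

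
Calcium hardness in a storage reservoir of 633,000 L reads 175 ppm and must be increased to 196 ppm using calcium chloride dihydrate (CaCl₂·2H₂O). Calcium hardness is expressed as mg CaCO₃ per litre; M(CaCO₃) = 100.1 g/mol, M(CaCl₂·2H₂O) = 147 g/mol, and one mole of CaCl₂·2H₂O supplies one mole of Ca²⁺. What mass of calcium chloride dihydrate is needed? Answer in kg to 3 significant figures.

19.5 kg

Hardness to add: (196 − 175) = 21 mg/L as CaCO₃ × 633,000 L = 13,290 g as CaCO₃.
Moles of Ca²⁺ (1 mol Ca²⁺ ≡ 1 mol CaCO₃): 13,290 / 100.1 g/mol = 132.8 mol.
Mass of CaCl₂·2H₂O: 132.8 × 147 = 19,520 g.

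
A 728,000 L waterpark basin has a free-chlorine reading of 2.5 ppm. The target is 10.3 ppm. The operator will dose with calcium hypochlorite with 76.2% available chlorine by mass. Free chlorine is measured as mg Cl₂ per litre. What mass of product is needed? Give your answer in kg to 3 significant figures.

Chlorine deficit: 10.3 − 2.5 = 7.8 ppm = 7.8 mg/L as Cl₂.
Cl₂ equivalent needed: 7.8 mg/L × 728,000 L = 5,678,000 mg = 5678 g.
Product at 76.2% available chlorine: 5678 / 0.762 = 7452 g.

7.45 kg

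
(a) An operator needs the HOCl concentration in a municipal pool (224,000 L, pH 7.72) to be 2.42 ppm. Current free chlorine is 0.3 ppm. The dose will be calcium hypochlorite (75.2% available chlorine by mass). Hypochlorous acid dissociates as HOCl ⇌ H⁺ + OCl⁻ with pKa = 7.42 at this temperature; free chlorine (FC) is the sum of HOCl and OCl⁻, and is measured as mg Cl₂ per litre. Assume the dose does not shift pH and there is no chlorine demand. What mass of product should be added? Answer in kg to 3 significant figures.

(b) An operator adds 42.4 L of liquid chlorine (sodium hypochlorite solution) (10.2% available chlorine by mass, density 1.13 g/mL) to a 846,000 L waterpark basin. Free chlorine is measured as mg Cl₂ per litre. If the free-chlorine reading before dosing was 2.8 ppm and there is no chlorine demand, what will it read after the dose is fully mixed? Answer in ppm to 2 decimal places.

(a) [OCl⁻]/[HOCl] = 10^(pH − pKa) = 10^(7.72 − 7.42) = 1.995; fraction as HOCl = 1/(1 + 1.995) = 0.3339.
(a) Free chlorine required for 2.42 ppm HOCl: 2.42 / 0.3339 = 7.249 ppm.
(a) FC to add: 7.249 − 0.3 = 6.949 mg/L as Cl₂.
(a) Cl₂ equivalent: 6.949 mg/L × 224,000 L = 1556 g.
(a) Product at 75.2% available Cl: 1556 / 0.752 = 2070 g.

(b) Mass of solution: 42.4 L × 1000 mL/L × 1.13 g/mL = 47,910 g.
(b) Available chlorine delivered: 47,910 g × 0.102 = 4887 g as Cl₂.
(b) Concentration rise: 4887 g / 846,000 L = 5.777 mg/L = 5.78 ppm.
(b) Final FC: 2.8 + 5.78 = 8.58 ppm.

(a) 2.07 kg; (b) 8.58 ppm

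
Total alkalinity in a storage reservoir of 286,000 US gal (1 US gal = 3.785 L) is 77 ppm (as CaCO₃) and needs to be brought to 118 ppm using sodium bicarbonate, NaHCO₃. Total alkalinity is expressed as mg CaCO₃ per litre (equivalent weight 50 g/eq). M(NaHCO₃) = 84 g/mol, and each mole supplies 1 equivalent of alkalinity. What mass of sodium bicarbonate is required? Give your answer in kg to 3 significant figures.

74.6 kg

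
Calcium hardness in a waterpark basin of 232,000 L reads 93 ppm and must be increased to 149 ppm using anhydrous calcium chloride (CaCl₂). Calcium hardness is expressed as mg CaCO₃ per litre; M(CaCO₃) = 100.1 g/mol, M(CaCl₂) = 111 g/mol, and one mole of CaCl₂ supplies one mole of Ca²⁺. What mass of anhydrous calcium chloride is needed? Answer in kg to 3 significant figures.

14.4 kg

Hardness to add: (149 − 93) = 56 mg/L as CaCO₃ × 232,000 L = 12,990 g as CaCO₃.
Moles of Ca²⁺ (1 mol Ca²⁺ ≡ 1 mol CaCO₃): 12,990 / 100.1 g/mol = 129.8 mol.
Mass of CaCl₂: 129.8 × 111 = 14,410 g.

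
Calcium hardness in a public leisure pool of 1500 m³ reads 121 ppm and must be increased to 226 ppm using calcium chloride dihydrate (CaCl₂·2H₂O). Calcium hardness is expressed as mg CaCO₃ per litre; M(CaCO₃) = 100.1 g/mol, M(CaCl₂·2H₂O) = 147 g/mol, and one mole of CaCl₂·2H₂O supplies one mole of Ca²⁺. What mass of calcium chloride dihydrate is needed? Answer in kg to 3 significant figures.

231 kg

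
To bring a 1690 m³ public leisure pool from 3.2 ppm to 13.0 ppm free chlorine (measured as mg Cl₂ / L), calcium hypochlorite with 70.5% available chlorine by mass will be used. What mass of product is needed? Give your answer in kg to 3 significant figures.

Volume: 1690 m³ = 1,690,000 L.
Chlorine deficit: 13.0 − 3.2 = 9.8 ppm = 9.8 mg/L as Cl₂.
Cl₂ equivalent needed: 9.8 mg/L × 1,690,000 L = 16,560,000 mg = 16,560 g.
Product at 70.5% available chlorine: 16,560 / 0.705 = 23,490 g.

23.5 kg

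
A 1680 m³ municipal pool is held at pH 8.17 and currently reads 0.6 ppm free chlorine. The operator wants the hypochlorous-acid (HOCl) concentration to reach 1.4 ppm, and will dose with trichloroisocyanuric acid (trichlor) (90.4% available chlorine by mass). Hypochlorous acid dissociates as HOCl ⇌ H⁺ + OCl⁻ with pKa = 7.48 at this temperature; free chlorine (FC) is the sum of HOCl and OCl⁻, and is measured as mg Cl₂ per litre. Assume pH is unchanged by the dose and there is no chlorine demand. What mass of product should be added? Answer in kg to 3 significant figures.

Volume: 1680 m³ = 1,680,000 L.
[OCl⁻]/[HOCl] = 10^(pH − pKa) = 10^(8.17 − 7.48) = 4.898; fraction as HOCl = 1/(1 + 4.898) = 0.1696.
Free chlorine required for 1.4 ppm HOCl: 1.4 / 0.1696 = 8.257 ppm.
FC to add: 8.257 − 0.6 = 7.657 mg/L as Cl₂.
Cl₂ equivalent: 7.657 mg/L × 1,680,000 L = 12,860 g.
Product at 90.4% available Cl: 12,860 / 0.904 = 14,230 g.

14.2 kg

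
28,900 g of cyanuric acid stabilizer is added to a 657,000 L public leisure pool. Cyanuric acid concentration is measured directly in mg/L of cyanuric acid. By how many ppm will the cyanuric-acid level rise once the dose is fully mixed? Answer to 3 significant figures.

Rise: 28,900 g / 657,000 L × 1000 = 43.99 mg/L.

44.0 ppm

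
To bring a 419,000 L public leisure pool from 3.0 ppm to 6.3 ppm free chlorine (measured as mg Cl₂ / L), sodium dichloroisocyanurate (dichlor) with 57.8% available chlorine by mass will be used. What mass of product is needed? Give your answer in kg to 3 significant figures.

Chlorine deficit: 6.3 − 3.0 = 3.3 ppm = 3.3 mg/L as Cl₂.
Cl₂ equivalent needed: 3.3 mg/L × 419,000 L = 1,383,000 mg = 1383 g.
Product at 57.8% available chlorine: 1383 / 0.578 = 2392 g.

2.39 kg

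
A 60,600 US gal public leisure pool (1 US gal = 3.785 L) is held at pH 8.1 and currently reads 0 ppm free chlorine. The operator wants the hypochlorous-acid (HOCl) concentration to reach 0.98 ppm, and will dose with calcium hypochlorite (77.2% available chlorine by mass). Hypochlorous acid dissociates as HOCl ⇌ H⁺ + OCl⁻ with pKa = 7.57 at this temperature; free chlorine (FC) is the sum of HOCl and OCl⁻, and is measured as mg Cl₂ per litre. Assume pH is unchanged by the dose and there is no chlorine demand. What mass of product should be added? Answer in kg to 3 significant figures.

Volume: 60,600 US gal × 3.785 L/gal = 229,371 L.
[OCl⁻]/[HOCl] = 10^(pH − pKa) = 10^(8.1 − 7.57) = 3.388; fraction as HOCl = 1/(1 + 3.388) = 0.2279.
Free chlorine required for 0.98 ppm HOCl: 0.98 / 0.2279 = 4.301 ppm.
FC to add: 4.301 − 0 = 4.301 mg/L as Cl₂.
Cl₂ equivalent: 4.301 mg/L × 229,371 L = 986.4 g.
Product at 77.2% available Cl: 986.4 / 0.772 = 1278 g.

1.28 kg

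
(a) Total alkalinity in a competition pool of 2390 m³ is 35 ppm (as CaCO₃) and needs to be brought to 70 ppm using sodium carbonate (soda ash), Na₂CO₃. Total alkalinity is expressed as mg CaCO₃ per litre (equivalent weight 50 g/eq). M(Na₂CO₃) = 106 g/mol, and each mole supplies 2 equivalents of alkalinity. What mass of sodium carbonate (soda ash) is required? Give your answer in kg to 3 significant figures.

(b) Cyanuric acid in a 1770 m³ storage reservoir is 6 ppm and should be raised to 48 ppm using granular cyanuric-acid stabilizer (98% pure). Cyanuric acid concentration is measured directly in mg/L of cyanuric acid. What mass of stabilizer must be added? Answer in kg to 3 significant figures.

(a) Volume: 2390 m³ = 2,390,000 L.
(a) Alkalinity to add: (70 − 35) = 35 mg/L as CaCO₃ × 2,390,000 L = 83,650 g as CaCO₃.
(a) Equivalents: 83,650 g ÷ 50 g/eq = 1673 eq.
(a) Each mole of Na₂CO₃ supplies 2 eq, so 1673 / 2 = 836.5 mol.
(a) Mass: 836.5 mol × 106 g/mol = 88,670 g.

(b) Volume: 1770 m³ = 1,770,000 L.
(b) CYA to add: (48 − 6) = 42 mg/L × 1,770,000 L = 74,340 g cyanuric acid.
(b) At 98% purity: 74,340 / 0.98 = 75,860 g product.

(a) 88.7 kg; (b) 75.9 kg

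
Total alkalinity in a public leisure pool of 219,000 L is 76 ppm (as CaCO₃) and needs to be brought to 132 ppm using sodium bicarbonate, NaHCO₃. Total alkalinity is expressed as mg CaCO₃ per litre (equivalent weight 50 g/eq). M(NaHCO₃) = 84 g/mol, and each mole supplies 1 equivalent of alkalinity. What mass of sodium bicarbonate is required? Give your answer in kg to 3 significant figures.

Alkalinity to add: (132 − 76) = 56 mg/L as CaCO₃ × 219,000 L = 12,260 g as CaCO₃.
Equivalents: 12,260 g ÷ 50 g/eq = 245.3 eq.
NaHCO₃ supplies 1 eq per mole → 245.3 mol.
Mass: 245.3 mol × 84 g/mol = 20,600 g.

20.6 kg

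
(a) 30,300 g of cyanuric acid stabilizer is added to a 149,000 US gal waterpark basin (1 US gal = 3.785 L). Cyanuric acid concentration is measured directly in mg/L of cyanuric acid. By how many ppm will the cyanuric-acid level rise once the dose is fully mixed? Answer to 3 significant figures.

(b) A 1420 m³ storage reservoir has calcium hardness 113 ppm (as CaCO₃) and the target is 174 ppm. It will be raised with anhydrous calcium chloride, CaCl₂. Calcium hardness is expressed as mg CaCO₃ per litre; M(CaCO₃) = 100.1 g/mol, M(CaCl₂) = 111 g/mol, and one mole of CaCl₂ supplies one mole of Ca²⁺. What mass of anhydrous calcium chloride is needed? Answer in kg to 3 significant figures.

(a) Volume: 149,000 US gal × 3.785 L/gal = 563,965 L.
(a) Rise: 30,300 g / 563,965 L × 1000 = 53.73 mg/L.

(b) Volume: 1420 m³ = 1,420,000 L.
(b) Hardness to add: (174 − 113) = 61 mg/L as CaCO₃ × 1,420,000 L = 86,620 g as CaCO₃.
(b) Moles of Ca²⁺ (1 mol Ca²⁺ ≡ 1 mol CaCO₃): 86,620 / 100.1 g/mol = 865.3 mol.
(b) Mass of CaCl₂: 865.3 × 111 = 96,050 g.

(a) 53.7 ppm; (b) 96.1 kg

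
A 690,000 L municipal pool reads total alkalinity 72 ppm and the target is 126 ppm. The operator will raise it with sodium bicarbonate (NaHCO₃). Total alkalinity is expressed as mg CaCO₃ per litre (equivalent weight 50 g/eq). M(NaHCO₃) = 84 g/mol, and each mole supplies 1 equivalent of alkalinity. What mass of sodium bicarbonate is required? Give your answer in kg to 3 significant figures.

Alkalinity to add: (126 − 72) = 54 mg/L as CaCO₃ × 690,000 L = 37,260 g as CaCO₃.
Equivalents: 37,260 g ÷ 50 g/eq = 745.2 eq.
NaHCO₃ supplies 1 eq per mole → 745.2 mol.
Mass: 745.2 mol × 84 g/mol = 62,600 g.

62.6 kg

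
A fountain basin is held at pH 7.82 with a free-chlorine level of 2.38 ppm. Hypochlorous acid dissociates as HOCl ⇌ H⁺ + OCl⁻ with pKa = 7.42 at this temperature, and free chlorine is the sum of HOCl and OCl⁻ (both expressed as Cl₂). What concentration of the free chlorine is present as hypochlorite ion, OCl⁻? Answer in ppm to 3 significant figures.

1.70 ppm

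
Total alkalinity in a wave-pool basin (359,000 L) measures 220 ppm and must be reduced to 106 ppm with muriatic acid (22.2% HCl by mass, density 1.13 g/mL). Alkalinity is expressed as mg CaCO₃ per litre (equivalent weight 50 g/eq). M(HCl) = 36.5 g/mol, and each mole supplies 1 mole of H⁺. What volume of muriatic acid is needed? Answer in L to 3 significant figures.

Alkalinity to neutralize: (220 − 106) = 114 mg/L as CaCO₃ × 359,000 L = 40,930 g as CaCO₃.
Equivalents of H⁺ required: 40,930 ÷ 50 g/eq = 818.5 eq = 818.5 mol HCl.
Mass of HCl: 818.5 × 36.5 = 29,880 g.
Mass of 22.2% solution: 29,880 / 0.222 = 134,600 g.
Volume: 134,600 g ÷ 1.13 g/mL = 119,100 mL.

119 L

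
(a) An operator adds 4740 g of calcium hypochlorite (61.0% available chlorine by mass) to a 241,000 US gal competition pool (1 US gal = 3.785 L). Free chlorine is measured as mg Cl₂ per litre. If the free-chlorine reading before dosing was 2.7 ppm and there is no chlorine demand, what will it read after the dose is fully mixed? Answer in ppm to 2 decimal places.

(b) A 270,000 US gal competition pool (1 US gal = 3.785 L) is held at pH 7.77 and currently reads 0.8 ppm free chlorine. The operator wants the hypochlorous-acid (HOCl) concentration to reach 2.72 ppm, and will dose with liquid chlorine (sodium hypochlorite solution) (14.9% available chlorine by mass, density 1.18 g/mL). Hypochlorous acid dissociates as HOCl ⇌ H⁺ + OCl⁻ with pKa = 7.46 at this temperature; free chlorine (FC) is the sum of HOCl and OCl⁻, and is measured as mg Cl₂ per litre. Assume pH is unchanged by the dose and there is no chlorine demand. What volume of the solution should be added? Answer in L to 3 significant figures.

(a) Volume: 241,000 US gal × 3.785 L/gal = 912,185 L.
(a) Available chlorine delivered: 4740 g × 0.61 = 2891 g as Cl₂.
(a) Concentration rise: 2891 g / 912,185 L = 3.17 mg/L = 3.17 ppm.
(a) Final FC: 2.7 + 3.17 = 5.87 ppm.

(b) Volume: 270,000 US gal × 3.785 L/gal = 1,021,950 L.
(b) [OCl⁻]/[HOCl] = 10^(pH − pKa) = 10^(7.77 − 7.46) = 2.042; fraction as HOCl = 1/(1 + 2.042) = 0.3288.
(b) Free chlorine required for 2.72 ppm HOCl: 2.72 / 0.3288 = 8.274 ppm.
(b) FC to add: 8.274 − 0.8 = 7.474 mg/L as Cl₂.
(b) Cl₂ equivalent: 7.474 mg/L × 1,021,950 L = 7638 g.
(b) Product at 14.9% available Cl: 7638 / 0.149 = 51,260 g.
(b) Volume: 51,260 g ÷ 1.18 g/mL = 43,440 mL.

(a) 5.87 ppm; (b) 43.4 L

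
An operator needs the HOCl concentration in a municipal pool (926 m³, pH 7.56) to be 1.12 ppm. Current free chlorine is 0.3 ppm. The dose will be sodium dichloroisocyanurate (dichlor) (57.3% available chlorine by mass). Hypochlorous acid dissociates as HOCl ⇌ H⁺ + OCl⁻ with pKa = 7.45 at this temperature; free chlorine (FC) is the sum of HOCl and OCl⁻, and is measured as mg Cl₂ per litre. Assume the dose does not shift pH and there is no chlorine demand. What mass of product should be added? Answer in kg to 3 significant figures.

3.66 kg

Volume: 926 m³ = 926,000 L.
[OCl⁻]/[HOCl] = 10^(pH − pKa) = 10^(7.56 − 7.45) = 1.288; fraction as HOCl = 1/(1 + 1.288) = 0.437.
Free chlorine required for 1.12 ppm HOCl: 1.12 / 0.437 = 2.563 ppm.
FC to add: 2.563 − 0.3 = 2.263 mg/L as Cl₂.
Cl₂ equivalent: 2.263 mg/L × 926,000 L = 2095 g.
Product at 57.3% available Cl: 2095 / 0.573 = 3657 g.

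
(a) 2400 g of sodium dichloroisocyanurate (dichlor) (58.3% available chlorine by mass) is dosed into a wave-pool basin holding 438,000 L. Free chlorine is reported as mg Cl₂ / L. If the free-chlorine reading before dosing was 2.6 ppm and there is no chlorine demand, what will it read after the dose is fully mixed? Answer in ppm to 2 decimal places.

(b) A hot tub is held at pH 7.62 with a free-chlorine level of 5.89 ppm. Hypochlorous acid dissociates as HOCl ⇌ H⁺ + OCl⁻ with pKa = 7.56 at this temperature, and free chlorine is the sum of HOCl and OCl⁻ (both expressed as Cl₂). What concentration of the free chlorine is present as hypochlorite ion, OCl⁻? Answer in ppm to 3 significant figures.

(a) Available chlorine delivered: 2400 g × 0.583 = 1399 g as Cl₂.
(a) Concentration rise: 1399 g / 438,000 L = 3.195 mg/L = 3.19 ppm.
(a) Final FC: 2.6 + 3.19 = 5.79 ppm.

(b) [OCl⁻]/[HOCl] = 10^(pH − pKa) = 10^(7.62 − 7.56) = 10^0.06 = 1.148.
(b) Fraction as HOCl = 1 / (1 + 1.148) = 0.4655.
(b) OCl⁻ = (1 − 0.4655) × 5.89 ppm = 3.148 ppm.

(a) 5.79 ppm; (b) 3.15 ppm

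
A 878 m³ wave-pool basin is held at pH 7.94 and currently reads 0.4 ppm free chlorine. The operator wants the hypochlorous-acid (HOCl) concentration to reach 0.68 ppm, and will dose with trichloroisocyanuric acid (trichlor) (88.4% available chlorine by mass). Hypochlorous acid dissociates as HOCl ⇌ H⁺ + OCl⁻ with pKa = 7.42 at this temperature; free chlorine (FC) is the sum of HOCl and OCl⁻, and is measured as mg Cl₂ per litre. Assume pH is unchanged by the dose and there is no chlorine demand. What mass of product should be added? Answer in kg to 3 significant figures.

2.51 kg

Volume: 878 m³ = 878,000 L.
[OCl⁻]/[HOCl] = 10^(pH − pKa) = 10^(7.94 − 7.42) = 3.311; fraction as HOCl = 1/(1 + 3.311) = 0.2319.
Free chlorine required for 0.68 ppm HOCl: 0.68 / 0.2319 = 2.932 ppm.
FC to add: 2.932 − 0.4 = 2.532 mg/L as Cl₂.
Cl₂ equivalent: 2.532 mg/L × 878,000 L = 2223 g.
Product at 88.4% available Cl: 2223 / 0.884 = 2515 g.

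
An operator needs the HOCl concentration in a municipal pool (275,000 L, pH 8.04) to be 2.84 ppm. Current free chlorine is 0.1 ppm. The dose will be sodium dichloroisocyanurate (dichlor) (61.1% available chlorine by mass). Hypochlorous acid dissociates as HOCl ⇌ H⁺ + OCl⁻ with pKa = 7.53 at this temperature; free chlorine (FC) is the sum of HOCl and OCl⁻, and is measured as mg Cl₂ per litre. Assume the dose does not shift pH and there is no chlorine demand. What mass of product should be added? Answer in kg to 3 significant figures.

[OCl⁻]/[HOCl] = 10^(pH − pKa) = 10^(8.04 − 7.53) = 3.236; fraction as HOCl = 1/(1 + 3.236) = 0.2361.
Free chlorine required for 2.84 ppm HOCl: 2.84 / 0.2361 = 12.03 ppm.
FC to add: 12.03 − 0.1 = 11.93 mg/L as Cl₂.
Cl₂ equivalent: 11.93 mg/L × 275,000 L = 3281 g.
Product at 61.1% available Cl: 3281 / 0.611 = 5370 g.

5.37 kg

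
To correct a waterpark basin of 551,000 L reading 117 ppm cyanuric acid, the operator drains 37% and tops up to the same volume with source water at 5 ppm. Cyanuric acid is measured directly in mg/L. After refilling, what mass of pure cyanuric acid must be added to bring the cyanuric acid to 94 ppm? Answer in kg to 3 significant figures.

10.2 kg

After draining 37% and refilling: 117 × 0.63 + 5 × 0.37 = 75.56 ppm.
Deficit to target: 94 − 75.56 = 18.44 mg/L.
Mass: 18.44 mg/L × 551,000 L = 10,160 g cyanuric acid.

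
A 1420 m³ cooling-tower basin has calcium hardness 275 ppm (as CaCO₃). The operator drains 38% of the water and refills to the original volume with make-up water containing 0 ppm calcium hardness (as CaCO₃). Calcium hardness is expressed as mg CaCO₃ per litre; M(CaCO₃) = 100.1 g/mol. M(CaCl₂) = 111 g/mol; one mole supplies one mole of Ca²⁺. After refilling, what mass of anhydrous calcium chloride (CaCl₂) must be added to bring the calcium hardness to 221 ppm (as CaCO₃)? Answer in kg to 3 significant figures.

Volume: 1420 m³ = 1,420,000 L.
After draining 38% and refilling: 275 × 0.62 + 0 × 0.38 = 170.5 ppm.
Deficit to target: 221 − 170.5 = 50.5 mg/L.
As CaCO₃: 50.5 mg/L × 1,420,000 L = 71,710 g; ÷ 100.1 = 716.4 mol Ca²⁺.
Mass: 716.4 × 111 = 79,520 g.

79.5 kg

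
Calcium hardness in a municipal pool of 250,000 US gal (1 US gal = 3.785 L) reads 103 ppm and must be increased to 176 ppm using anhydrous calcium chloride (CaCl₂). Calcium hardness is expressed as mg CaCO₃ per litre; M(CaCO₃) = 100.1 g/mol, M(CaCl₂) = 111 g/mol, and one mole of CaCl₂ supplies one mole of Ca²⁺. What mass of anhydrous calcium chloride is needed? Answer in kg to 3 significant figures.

76.6 kg

Volume: 250,000 US gal × 3.785 L/gal = 946,250 L.
Hardness to add: (176 − 103) = 73 mg/L as CaCO₃ × 946,250 L = 69,080 g as CaCO₃.
Moles of Ca²⁺ (1 mol Ca²⁺ ≡ 1 mol CaCO₃): 69,080 / 100.1 g/mol = 690.1 mol.
Mass of CaCl₂: 690.1 × 111 = 76,600 g.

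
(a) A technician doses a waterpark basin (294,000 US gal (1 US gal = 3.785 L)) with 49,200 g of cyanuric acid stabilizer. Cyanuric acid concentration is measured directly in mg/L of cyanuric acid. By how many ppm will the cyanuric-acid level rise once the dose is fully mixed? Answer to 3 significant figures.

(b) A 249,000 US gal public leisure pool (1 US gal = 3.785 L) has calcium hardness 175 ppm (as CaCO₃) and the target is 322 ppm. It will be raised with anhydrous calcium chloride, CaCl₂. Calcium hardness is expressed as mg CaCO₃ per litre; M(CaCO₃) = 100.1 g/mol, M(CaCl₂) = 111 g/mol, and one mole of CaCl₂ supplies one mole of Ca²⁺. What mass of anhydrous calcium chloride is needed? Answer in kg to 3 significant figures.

(a) Volume: 294,000 US gal × 3.785 L/gal = 1,112,790 L.
(a) Rise: 49,200 g / 1,112,790 L × 1000 = 44.21 mg/L.

(b) Volume: 249,000 US gal × 3.785 L/gal = 942,465 L.
(b) Hardness to add: (322 − 175) = 147 mg/L as CaCO₃ × 942,465 L = 138,500 g as CaCO₃.
(b) Moles of Ca²⁺ (1 mol Ca²⁺ ≡ 1 mol CaCO₃): 138,500 / 100.1 g/mol = 1384 mol.
(b) Mass of CaCl₂: 1384 × 111 = 153,600 g.

(a) 44.2 ppm; (b) 154 kg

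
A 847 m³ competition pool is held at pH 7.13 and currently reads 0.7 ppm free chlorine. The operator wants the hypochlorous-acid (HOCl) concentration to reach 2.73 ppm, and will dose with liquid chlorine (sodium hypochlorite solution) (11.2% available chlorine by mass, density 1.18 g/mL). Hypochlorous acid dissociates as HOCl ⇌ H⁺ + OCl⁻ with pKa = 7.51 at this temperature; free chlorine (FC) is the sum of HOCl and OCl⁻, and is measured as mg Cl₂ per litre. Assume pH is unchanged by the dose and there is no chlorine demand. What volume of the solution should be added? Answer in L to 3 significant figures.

Volume: 847 m³ = 847,000 L.
[OCl⁻]/[HOCl] = 10^(pH − pKa) = 10^(7.13 − 7.51) = 0.4169; fraction as HOCl = 1/(1 + 0.4169) = 0.7058.
Free chlorine required for 2.73 ppm HOCl: 2.73 / 0.7058 = 3.868 ppm.
FC to add: 3.868 − 0.7 = 3.168 mg/L as Cl₂.
Cl₂ equivalent: 3.168 mg/L × 847,000 L = 2683 g.
Product at 11.2% available Cl: 2683 / 0.112 = 23,960 g.
Volume: 23,960 g ÷ 1.18 g/mL = 20,300 mL.

20.3 L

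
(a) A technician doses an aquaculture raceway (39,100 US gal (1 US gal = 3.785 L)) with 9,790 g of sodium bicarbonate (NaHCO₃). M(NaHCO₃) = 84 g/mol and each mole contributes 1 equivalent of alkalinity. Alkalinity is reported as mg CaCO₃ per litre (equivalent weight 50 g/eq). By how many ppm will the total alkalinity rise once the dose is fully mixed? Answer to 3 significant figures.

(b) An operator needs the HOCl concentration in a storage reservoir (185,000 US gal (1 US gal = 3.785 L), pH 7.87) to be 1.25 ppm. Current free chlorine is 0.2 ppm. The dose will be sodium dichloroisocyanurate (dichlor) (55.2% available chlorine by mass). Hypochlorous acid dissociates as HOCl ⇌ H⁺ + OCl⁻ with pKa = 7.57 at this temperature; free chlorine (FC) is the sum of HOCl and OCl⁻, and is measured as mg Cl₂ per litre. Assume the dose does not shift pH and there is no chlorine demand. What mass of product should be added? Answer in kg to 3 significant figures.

(a) Volume: 39,100 US gal × 3.785 L/gal = 147,994 L.
(a) Moles of NaHCO₃: 9,790 g ÷ 84 g/mol = 116.5 mol → 116.5 eq of alkalinity.
(a) As CaCO₃: 116.5 eq × 50 g/eq = 5827 g.
(a) Rise: 5827 g / 147,994 L × 1000 = 39.38 mg/L.

(b) Volume: 185,000 US gal × 3.785 L/gal = 700,225 L.
(b) [OCl⁻]/[HOCl] = 10^(pH − pKa) = 10^(7.87 − 7.57) = 1.995; fraction as HOCl = 1/(1 + 1.995) = 0.3339.
(b) Free chlorine required for 1.25 ppm HOCl: 1.25 / 0.3339 = 3.744 ppm.
(b) FC to add: 3.744 − 0.2 = 3.544 mg/L as Cl₂.
(b) Cl₂ equivalent: 3.544 mg/L × 700,225 L = 2482 g.
(b) Product at 55.2% available Cl: 2482 / 0.552 = 4496 g.

(a) 39.4 ppm; (b) 4.50 kg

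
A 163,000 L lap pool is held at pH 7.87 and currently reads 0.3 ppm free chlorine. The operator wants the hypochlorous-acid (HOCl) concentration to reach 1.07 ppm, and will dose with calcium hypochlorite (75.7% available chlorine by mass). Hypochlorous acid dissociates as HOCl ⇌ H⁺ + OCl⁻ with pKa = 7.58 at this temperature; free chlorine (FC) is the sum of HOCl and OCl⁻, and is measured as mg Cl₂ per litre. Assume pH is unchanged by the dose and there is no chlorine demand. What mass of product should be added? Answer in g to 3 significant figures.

615 g

[OCl⁻]/[HOCl] = 10^(pH − pKa) = 10^(7.87 − 7.58) = 1.95; fraction as HOCl = 1/(1 + 1.95) = 0.339.
Free chlorine required for 1.07 ppm HOCl: 1.07 / 0.339 = 3.156 ppm.
FC to add: 3.156 − 0.3 = 2.856 mg/L as Cl₂.
Cl₂ equivalent: 2.856 mg/L × 163,000 L = 465.6 g.
Product at 75.7% available Cl: 465.6 / 0.757 = 615 g.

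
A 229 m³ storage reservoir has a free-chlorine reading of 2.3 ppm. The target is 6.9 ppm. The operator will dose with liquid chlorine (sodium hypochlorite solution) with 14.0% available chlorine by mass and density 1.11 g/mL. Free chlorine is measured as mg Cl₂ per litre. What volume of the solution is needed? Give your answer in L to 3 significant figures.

Volume: 229 m³ = 229,000 L.
Chlorine deficit: 6.9 − 2.3 = 4.6 ppm = 4.6 mg/L as Cl₂.
Cl₂ equivalent needed: 4.6 mg/L × 229,000 L = 1,053,000 mg = 1053 g.
Product at 14.0% available chlorine: 1053 / 0.14 = 7524 g.
Volume at density 1.11 g/mL: 7524 g ÷ 1.11 g/mL = 6779 mL.

6.78 L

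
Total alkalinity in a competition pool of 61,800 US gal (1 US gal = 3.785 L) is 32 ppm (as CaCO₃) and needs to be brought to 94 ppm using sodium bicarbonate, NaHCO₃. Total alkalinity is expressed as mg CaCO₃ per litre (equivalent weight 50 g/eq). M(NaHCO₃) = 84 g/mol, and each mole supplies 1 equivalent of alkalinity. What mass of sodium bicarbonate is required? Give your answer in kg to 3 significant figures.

24.4 kg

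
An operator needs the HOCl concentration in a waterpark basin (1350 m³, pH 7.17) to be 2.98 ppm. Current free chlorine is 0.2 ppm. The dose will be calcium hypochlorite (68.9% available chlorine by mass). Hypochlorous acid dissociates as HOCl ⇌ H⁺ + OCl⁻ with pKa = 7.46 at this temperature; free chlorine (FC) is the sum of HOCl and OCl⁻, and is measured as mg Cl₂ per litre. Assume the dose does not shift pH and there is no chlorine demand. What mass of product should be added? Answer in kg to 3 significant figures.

8.44 kg

Volume: 1350 m³ = 1,350,000 L.
[OCl⁻]/[HOCl] = 10^(pH − pKa) = 10^(7.17 − 7.46) = 0.5129; fraction as HOCl = 1/(1 + 0.5129) = 0.661.
Free chlorine required for 2.98 ppm HOCl: 2.98 / 0.661 = 4.508 ppm.
FC to add: 4.508 − 0.2 = 4.308 mg/L as Cl₂.
Cl₂ equivalent: 4.308 mg/L × 1,350,000 L = 5816 g.
Product at 68.9% available Cl: 5816 / 0.689 = 8442 g.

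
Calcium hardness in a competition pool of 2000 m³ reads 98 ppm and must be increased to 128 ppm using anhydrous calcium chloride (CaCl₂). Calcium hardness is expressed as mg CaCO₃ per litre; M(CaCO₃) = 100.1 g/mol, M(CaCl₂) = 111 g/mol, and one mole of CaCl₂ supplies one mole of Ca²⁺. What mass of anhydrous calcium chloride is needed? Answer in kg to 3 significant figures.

66.5 kg

Volume: 2000 m³ = 2,000,000 L.
Hardness to add: (128 − 98) = 30 mg/L as CaCO₃ × 2,000,000 L = 60,000 g as CaCO₃.
Moles of Ca²⁺ (1 mol Ca²⁺ ≡ 1 mol CaCO₃): 60,000 / 100.1 g/mol = 599.4 mol.
Mass of CaCl₂: 599.4 × 111 = 66,530 g.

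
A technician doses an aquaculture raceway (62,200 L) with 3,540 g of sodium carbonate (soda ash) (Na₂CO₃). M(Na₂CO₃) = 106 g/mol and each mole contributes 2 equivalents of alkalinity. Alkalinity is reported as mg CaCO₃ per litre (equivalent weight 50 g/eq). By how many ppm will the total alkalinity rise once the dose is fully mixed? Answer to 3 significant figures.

53.7 ppm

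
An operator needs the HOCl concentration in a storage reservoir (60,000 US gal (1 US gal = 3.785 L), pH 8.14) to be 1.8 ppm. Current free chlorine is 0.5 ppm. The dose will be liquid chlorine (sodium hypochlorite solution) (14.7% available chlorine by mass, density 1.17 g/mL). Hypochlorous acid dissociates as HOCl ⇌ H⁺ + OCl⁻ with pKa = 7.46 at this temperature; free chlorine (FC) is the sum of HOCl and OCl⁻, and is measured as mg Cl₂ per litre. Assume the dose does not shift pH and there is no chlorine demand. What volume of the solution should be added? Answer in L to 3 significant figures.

13.1 L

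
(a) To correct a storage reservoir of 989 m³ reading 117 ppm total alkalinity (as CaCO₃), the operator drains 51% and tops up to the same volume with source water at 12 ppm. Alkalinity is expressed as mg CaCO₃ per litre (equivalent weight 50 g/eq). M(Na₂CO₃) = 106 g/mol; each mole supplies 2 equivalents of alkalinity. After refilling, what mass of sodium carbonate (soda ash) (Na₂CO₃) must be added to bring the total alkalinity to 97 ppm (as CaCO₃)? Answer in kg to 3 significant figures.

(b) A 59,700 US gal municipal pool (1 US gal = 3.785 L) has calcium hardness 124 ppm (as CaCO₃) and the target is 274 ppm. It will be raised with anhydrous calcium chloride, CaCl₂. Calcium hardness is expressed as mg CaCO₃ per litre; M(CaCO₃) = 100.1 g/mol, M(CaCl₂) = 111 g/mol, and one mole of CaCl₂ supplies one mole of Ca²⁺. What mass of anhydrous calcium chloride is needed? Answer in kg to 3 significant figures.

(a) 35.2 kg; (b) 37.6 kg

(a) Volume: 989 m³ = 989,000 L.
(a) After draining 51% and refilling: 117 × 0.49 + 12 × 0.51 = 63.45 ppm.
(a) Deficit to target: 97 − 63.45 = 33.55 mg/L.
(a) As CaCO₃: 33.55 mg/L × 989,000 L = 33,180 g; ÷ 50 g/eq ÷ 2 = 331.8 mol Na₂CO₃.
(a) Mass: 331.8 × 106 = 35,170 g.

(b) Volume: 59,700 US gal × 3.785 L/gal = 225,964 L.
(b) Hardness to add: (274 − 124) = 150 mg/L as CaCO₃ × 225,964 L = 33,890 g as CaCO₃.
(b) Moles of Ca²⁺ (1 mol Ca²⁺ ≡ 1 mol CaCO₃): 33,890 / 100.1 g/mol = 338.6 mol.
(b) Mass of CaCl₂: 338.6 × 111 = 37,590 g.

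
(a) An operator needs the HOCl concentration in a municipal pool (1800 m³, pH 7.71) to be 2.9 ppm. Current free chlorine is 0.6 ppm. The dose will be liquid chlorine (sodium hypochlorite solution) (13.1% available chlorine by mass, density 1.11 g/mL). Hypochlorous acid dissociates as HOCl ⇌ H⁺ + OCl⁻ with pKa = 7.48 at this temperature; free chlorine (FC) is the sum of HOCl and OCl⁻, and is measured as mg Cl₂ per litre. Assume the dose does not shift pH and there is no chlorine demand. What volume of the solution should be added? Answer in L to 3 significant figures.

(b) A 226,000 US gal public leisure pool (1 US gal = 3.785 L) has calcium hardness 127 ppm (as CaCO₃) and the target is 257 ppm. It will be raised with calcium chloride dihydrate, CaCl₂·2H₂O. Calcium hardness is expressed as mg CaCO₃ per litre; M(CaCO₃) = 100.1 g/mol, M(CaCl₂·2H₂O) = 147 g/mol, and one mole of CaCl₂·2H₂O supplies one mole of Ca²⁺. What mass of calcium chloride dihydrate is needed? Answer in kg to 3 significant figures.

(a) Volume: 1800 m³ = 1,800,000 L.
(a) [OCl⁻]/[HOCl] = 10^(pH − pKa) = 10^(7.71 − 7.48) = 1.698; fraction as HOCl = 1/(1 + 1.698) = 0.3706.
(a) Free chlorine required for 2.9 ppm HOCl: 2.9 / 0.3706 = 7.825 ppm.
(a) FC to add: 7.825 − 0.6 = 7.225 mg/L as Cl₂.
(a) Cl₂ equivalent: 7.225 mg/L × 1,800,000 L = 13,000 g.
(a) Product at 13.1% available Cl: 13,000 / 0.131 = 99,270 g.
(a) Volume: 99,270 g ÷ 1.11 g/mL = 89,440 mL.

(b) Volume: 226,000 US gal × 3.785 L/gal = 855,410 L.
(b) Hardness to add: (257 − 127) = 130 mg/L as CaCO₃ × 855,410 L = 111,200 g as CaCO₃.
(b) Moles of Ca²⁺ (1 mol Ca²⁺ ≡ 1 mol CaCO₃): 111,200 / 100.1 g/mol = 1111 mol.
(b) Mass of CaCl₂·2H₂O: 1111 × 147 = 163,300 g.

(a) 89.4 L; (b) 163 kg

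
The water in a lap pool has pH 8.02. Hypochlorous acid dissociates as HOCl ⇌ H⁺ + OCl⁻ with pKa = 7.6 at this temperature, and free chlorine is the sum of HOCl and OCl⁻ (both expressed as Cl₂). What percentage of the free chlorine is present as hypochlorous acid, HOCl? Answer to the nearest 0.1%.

[OCl⁻]/[HOCl] = 10^(pH − pKa) = 10^(8.02 − 7.6) = 10^0.42 = 2.63.
Fraction as HOCl = 1 / (1 + 2.63) = 0.2755.

27.5%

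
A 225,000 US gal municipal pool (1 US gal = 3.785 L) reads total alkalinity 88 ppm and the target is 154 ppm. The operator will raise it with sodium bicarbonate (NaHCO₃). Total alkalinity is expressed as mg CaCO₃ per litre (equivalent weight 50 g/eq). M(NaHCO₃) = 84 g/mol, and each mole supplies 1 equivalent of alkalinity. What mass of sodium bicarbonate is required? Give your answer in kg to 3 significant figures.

94.4 kg

Volume: 225,000 US gal × 3.785 L/gal = 851,625 L.
Alkalinity to add: (154 − 88) = 66 mg/L as CaCO₃ × 851,625 L = 56,210 g as CaCO₃.
Equivalents: 56,210 g ÷ 50 g/eq = 1124 eq.
NaHCO₃ supplies 1 eq per mole → 1124 mol.
Mass: 1124 mol × 84 g/mol = 94,430 g.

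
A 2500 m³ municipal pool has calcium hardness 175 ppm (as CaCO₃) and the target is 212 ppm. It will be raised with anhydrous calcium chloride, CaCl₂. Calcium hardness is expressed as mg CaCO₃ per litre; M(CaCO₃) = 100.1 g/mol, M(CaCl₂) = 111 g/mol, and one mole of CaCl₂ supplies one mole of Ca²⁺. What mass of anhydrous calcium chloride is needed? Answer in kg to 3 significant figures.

103 kg

Volume: 2500 m³ = 2,500,000 L.
Hardness to add: (212 − 175) = 37 mg/L as CaCO₃ × 2,500,000 L = 92,500 g as CaCO₃.
Moles of Ca²⁺ (1 mol Ca²⁺ ≡ 1 mol CaCO₃): 92,500 / 100.1 g/mol = 924.1 mol.
Mass of CaCl₂: 924.1 × 111 = 102,600 g.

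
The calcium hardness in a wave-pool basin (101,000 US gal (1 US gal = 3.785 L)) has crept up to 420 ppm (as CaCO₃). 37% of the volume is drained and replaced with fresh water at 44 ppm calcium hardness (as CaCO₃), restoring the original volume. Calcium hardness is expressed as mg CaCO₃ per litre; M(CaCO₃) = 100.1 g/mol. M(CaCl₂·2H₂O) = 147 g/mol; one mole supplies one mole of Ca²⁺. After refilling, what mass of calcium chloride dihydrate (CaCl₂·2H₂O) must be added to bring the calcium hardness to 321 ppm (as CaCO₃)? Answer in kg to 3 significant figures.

Volume: 101,000 US gal × 3.785 L/gal = 382,285 L.
After draining 37% and refilling: 420 × 0.63 + 44 × 0.37 = 280.88 ppm.
Deficit to target: 321 − 280.88 = 40.12 mg/L.
As CaCO₃: 40.12 mg/L × 382,285 L = 15,340 g; ÷ 100.1 = 153.2 mol Ca²⁺.
Mass: 153.2 × 147 = 22,520 g.

22.5 kg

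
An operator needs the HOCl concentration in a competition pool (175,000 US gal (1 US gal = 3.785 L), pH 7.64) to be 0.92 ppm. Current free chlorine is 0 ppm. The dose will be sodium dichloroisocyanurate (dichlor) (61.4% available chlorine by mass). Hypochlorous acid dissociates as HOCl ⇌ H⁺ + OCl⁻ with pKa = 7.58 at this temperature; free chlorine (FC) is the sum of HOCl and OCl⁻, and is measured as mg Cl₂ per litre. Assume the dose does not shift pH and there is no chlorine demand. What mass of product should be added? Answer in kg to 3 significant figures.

Volume: 175,000 US gal × 3.785 L/gal = 662,375 L.
[OCl⁻]/[HOCl] = 10^(pH − pKa) = 10^(7.64 − 7.58) = 1.148; fraction as HOCl = 1/(1 + 1.148) = 0.4655.
Free chlorine required for 0.92 ppm HOCl: 0.92 / 0.4655 = 1.976 ppm.
FC to add: 1.976 − 0 = 1.976 mg/L as Cl₂.
Cl₂ equivalent: 1.976 mg/L × 662,375 L = 1309 g.
Product at 61.4% available Cl: 1309 / 0.614 = 2132 g.

2.13 kg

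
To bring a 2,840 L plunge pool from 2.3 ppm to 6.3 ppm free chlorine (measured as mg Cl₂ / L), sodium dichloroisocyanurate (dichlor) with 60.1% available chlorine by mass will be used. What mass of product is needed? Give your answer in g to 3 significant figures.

Chlorine deficit: 6.3 − 2.3 = 4 ppm = 4 mg/L as Cl₂.
Cl₂ equivalent needed: 4 mg/L × 2,840 L = 11,360 mg = 11.36 g.
Product at 60.1% available chlorine: 11.36 / 0.601 = 18.9 g.

18.9 g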